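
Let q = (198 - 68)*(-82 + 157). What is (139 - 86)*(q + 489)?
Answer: 542667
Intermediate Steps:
q = 9750 (q = 130*75 = 9750)
(139 - 86)*(q + 489) = (139 - 86)*(9750 + 489) = 53*10239 = 542667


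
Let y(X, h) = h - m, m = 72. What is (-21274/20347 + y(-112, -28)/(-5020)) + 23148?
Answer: 118213843317/5107097 ≈ 23147.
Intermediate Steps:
y(X, h) = -72 + h (y(X, h) = h - 1*72 = h - 72 = -72 + h)
(-21274/20347 + y(-112, -28)/(-5020)) + 23148 = (-21274/20347 + (-72 - 28)/(-5020)) + 23148 = (-21274*1/20347 - 100*(-1/5020)) + 23148 = (-21274/20347 + 5/251) + 23148 = -5238039/5107097 + 23148 = 118213843317/5107097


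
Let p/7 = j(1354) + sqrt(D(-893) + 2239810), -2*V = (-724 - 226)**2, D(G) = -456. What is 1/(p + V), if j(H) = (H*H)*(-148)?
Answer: -949883313/1804556616576847765 - 7*sqrt(2239354)/3609113233153695530 ≈ -5.2638e-10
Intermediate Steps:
j(H) = -148*H**2 (j(H) = H**2*(-148) = -148*H**2)
V = -451250 (V = -(-724 - 226)**2/2 = -1/2*(-950)**2 = -1/2*902500 = -451250)
p = -1899315376 + 7*sqrt(2239354) (p = 7*(-148*1354**2 + sqrt(-456 + 2239810)) = 7*(-148*1833316 + sqrt(2239354)) = 7*(-271330768 + sqrt(2239354)) = -1899315376 + 7*sqrt(2239354) ≈ -1.8993e+9)
1/(p + V) = 1/((-1899315376 + 7*sqrt(2239354)) - 451250) = 1/(-1899766626 + 7*sqrt(2239354))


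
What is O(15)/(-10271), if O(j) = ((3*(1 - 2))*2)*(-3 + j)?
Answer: 72/10271 ≈ 0.0070100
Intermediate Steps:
O(j) = 18 - 6*j (O(j) = ((3*(-1))*2)*(-3 + j) = (-3*2)*(-3 + j) = -6*(-3 + j) = 18 - 6*j)
O(15)/(-10271) = (18 - 6*15)/(-10271) = (18 - 90)*(-1/10271) = -72*(-1/10271) = 72/10271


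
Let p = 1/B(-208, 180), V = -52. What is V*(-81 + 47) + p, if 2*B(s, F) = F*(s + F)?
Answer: 4455359/2520 ≈ 1768.0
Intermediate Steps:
B(s, F) = F*(F + s)/2 (B(s, F) = (F*(s + F))/2 = (F*(F + s))/2 = F*(F + s)/2)
p = -1/2520 (p = 1/((½)*180*(180 - 208)) = 1/((½)*180*(-28)) = 1/(-2520) = -1/2520 ≈ -0.00039683)
V*(-81 + 47) + p = -52*(-81 + 47) - 1/2520 = -52*(-34) - 1/2520 = 1768 - 1/2520 = 4455359/2520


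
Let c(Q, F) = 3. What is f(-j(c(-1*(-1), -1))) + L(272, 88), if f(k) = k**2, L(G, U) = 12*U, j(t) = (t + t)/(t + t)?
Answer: 1057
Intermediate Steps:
j(t) = 1 (j(t) = (2*t)/((2*t)) = (2*t)*(1/(2*t)) = 1)
f(-j(c(-1*(-1), -1))) + L(272, 88) = (-1*1)**2 + 12*88 = (-1)**2 + 1056 = 1 + 1056 = 1057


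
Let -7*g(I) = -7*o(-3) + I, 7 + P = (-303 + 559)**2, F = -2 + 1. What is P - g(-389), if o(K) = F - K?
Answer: 458300/7 ≈ 65471.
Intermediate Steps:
F = -1
P = 65529 (P = -7 + (-303 + 559)**2 = -7 + 256**2 = -7 + 65536 = 65529)
o(K) = -1 - K
g(I) = 2 - I/7 (g(I) = -(-7*(-1 - 1*(-3)) + I)/7 = -(-7*(-1 + 3) + I)/7 = -(-7*2 + I)/7 = -(-14 + I)/7 = 2 - I/7)
P - g(-389) = 65529 - (2 - 1/7*(-389)) = 65529 - (2 + 389/7) = 65529 - 1*403/7 = 65529 - 403/7 = 458300/7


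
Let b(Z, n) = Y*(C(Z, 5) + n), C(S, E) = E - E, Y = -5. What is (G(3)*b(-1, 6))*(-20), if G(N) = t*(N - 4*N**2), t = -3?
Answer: 59400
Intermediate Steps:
C(S, E) = 0
b(Z, n) = -5*n (b(Z, n) = -5*(0 + n) = -5*n)
G(N) = -3*N + 12*N**2 (G(N) = -3*(N - 4*N**2) = -3*N + 12*N**2)
(G(3)*b(-1, 6))*(-20) = ((3*3*(-1 + 4*3))*(-5*6))*(-20) = ((3*3*(-1 + 12))*(-30))*(-20) = ((3*3*11)*(-30))*(-20) = (99*(-30))*(-20) = -2970*(-20) = 59400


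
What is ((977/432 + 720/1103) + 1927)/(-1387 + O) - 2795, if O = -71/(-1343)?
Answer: -2481950696124209/887554804320 ≈ -2796.4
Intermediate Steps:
O = 71/1343 (O = -71*(-1/1343) = 71/1343 ≈ 0.052867)
((977/432 + 720/1103) + 1927)/(-1387 + O) - 2795 = ((977/432 + 720/1103) + 1927)/(-1387 + 71/1343) - 2795 = ((977*(1/432) + 720*(1/1103)) + 1927)/(-1862670/1343) - 2795 = ((977/432 + 720/1103) + 1927)*(-1343/1862670) - 2795 = (1388671/476496 + 1927)*(-1343/1862670) - 2795 = (919596463/476496)*(-1343/1862670) - 2795 = -1235018049809/887554804320 - 2795 = -2481950696124209/887554804320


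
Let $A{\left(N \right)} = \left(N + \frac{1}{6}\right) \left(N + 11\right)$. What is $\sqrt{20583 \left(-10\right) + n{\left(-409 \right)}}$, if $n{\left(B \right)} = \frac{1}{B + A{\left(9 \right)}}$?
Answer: $\frac{i \sqrt{94337860101}}{677} \approx 453.69 i$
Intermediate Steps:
$A{\left(N \right)} = \left(11 + N\right) \left(\frac{1}{6} + N\right)$ ($A{\left(N \right)} = \left(N + \frac{1}{6}\right) \left(11 + N\right) = \left(\frac{1}{6} + N\right) \left(11 + N\right) = \left(11 + N\right) \left(\frac{1}{6} + N\right)$)
$n{\left(B \right)} = \frac{1}{\frac{550}{3} + B}$ ($n{\left(B \right)} = \frac{1}{B + \left(\frac{11}{6} + 9^{2} + \frac{67}{6} \cdot 9\right)} = \frac{1}{B + \left(\frac{11}{6} + 81 + \frac{201}{2}\right)} = \frac{1}{B + \frac{550}{3}} = \frac{1}{\frac{550}{3} + B}$)
$\sqrt{20583 \left(-10\right) + n{\left(-409 \right)}} = \sqrt{20583 \left(-10\right) + \frac{3}{550 + 3 \left(-409\right)}} = \sqrt{-205830 + \frac{3}{550 - 1227}} = \sqrt{-205830 + \frac{3}{-677}} = \sqrt{-205830 + 3 \left(- \frac{1}{677}\right)} = \sqrt{-205830 - \frac{3}{677}} = \sqrt{- \frac{139346913}{677}} = \frac{i \sqrt{94337860101}}{677}$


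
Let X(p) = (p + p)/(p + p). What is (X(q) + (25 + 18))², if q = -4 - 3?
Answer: 1936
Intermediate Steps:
q = -7
X(p) = 1 (X(p) = (2*p)/((2*p)) = (2*p)*(1/(2*p)) = 1)
(X(q) + (25 + 18))² = (1 + (25 + 18))² = (1 + 43)² = 44² = 1936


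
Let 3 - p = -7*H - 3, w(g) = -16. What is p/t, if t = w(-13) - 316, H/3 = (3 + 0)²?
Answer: -195/332 ≈ -0.58735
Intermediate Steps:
H = 27 (H = 3*(3 + 0)² = 3*3² = 3*9 = 27)
p = 195 (p = 3 - (-7*27 - 3) = 3 - (-189 - 3) = 3 - 1*(-192) = 3 + 192 = 195)
t = -332 (t = -16 - 316 = -332)
p/t = 195/(-332) = 195*(-1/332) = -195/332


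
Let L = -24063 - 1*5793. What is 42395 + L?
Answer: 12539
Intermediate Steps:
L = -29856 (L = -24063 - 5793 = -29856)
42395 + L = 42395 - 29856 = 12539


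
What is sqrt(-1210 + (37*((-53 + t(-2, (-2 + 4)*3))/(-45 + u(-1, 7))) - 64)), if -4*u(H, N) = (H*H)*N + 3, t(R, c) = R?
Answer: 4*I*sqrt(27778)/19 ≈ 35.088*I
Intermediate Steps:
u(H, N) = -3/4 - N*H**2/4 (u(H, N) = -((H*H)*N + 3)/4 = -(H**2*N + 3)/4 = -(N*H**2 + 3)/4 = -(3 + N*H**2)/4 = -3/4 - N*H**2/4)
sqrt(-1210 + (37*((-53 + t(-2, (-2 + 4)*3))/(-45 + u(-1, 7))) - 64)) = sqrt(-1210 + (37*((-53 - 2)/(-45 + (-3/4 - 1/4*7*(-1)**2))) - 64)) = sqrt(-1210 + (37*(-55/(-45 + (-3/4 - 1/4*7*1))) - 64)) = sqrt(-1210 + (37*(-55/(-45 + (-3/4 - 7/4))) - 64)) = sqrt(-1210 + (37*(-55/(-45 - 5/2)) - 64)) = sqrt(-1210 + (37*(-55/(-95/2)) - 64)) = sqrt(-1210 + (37*(-55*(-2/95)) - 64)) = sqrt(-1210 + (37*(22/19) - 64)) = sqrt(-1210 + (814/19 - 64)) = sqrt(-1210 - 402/19) = sqrt(-23392/19) = 4*I*sqrt(27778)/19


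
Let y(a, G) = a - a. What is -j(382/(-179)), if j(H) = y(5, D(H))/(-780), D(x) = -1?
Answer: 0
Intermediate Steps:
y(a, G) = 0
j(H) = 0 (j(H) = 0/(-780) = 0*(-1/780) = 0)
-j(382/(-179)) = -1*0 = 0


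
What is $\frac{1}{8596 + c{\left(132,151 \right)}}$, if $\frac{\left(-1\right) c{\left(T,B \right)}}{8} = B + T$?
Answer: $\frac{1}{6332} \approx 0.00015793$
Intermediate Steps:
$c{\left(T,B \right)} = - 8 B - 8 T$ ($c{\left(T,B \right)} = - 8 \left(B + T\right) = - 8 B - 8 T$)
$\frac{1}{8596 + c{\left(132,151 \right)}} = \frac{1}{8596 - 2264} = \frac{1}{6332}$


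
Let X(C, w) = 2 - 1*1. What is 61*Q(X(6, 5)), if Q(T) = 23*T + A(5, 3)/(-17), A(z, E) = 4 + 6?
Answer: 23241/17 ≈ 1367.1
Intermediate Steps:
X(C, w) = 1 (X(C, w) = 2 - 1 = 1)
A(z, E) = 10
Q(T) = -10/17 + 23*T (Q(T) = 23*T + 10/(-17) = 23*T + 10*(-1/17) = 23*T - 10/17 = -10/17 + 23*T)
61*Q(X(6, 5)) = 61*(-10/17 + 23*1) = 61*(-10/17 + 23) = 61*(381/17) = 23241/17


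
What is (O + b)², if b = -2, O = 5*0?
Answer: 4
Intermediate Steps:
O = 0
(O + b)² = (0 - 2)² = (-2)² = 4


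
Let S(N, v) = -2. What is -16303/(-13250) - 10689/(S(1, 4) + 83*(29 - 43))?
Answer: 26767657/2570500 ≈ 10.413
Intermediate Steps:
-16303/(-13250) - 10689/(S(1, 4) + 83*(29 - 43)) = -16303/(-13250) - 10689/(-2 + 83*(29 - 43)) = -16303*(-1/13250) - 10689/(-2 + 83*(-14)) = 16303/13250 - 10689/(-2 - 1162) = 16303/13250 - 10689/(-1164) = 16303/13250 - 10689*(-1/1164) = 16303/13250 + 3563/388 = 26767657/2570500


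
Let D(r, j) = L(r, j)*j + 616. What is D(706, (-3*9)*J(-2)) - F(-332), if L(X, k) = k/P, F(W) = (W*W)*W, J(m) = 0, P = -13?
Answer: 36594984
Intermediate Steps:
F(W) = W**3 (F(W) = W**2*W = W**3)
L(X, k) = -k/13 (L(X, k) = k/(-13) = k*(-1/13) = -k/13)
D(r, j) = 616 - j**2/13 (D(r, j) = (-j/13)*j + 616 = -j**2/13 + 616 = 616 - j**2/13)
D(706, (-3*9)*J(-2)) - F(-332) = (616 - (-3*9*0)**2/13) - 1*(-332)**3 = (616 - (-27*0)**2/13) - 1*(-36594368) = (616 - 1/13*0**2) + 36594368 = (616 - 1/13*0) + 36594368 = (616 + 0) + 36594368 = 616 + 36594368 = 36594984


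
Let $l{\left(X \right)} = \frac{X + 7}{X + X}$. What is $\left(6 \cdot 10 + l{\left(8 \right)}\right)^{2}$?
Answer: $\frac{950625}{256} \approx 3713.4$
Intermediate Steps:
$l{\left(X \right)} = \frac{7 + X}{2 X}$
$\left(6 \cdot 10 + l{\left(8 \right)}\right)^{2} = \left(6 \cdot 10 + \frac{7 + 8}{2 \cdot 8}\right)^{2} = \left(60 + \frac{1}{2} \cdot \frac{1}{8} \cdot 15\right)^{2} = \left(60 + \frac{15}{16}\right)^{2} = \left(\frac{975}{16}\right)^{2} = \frac{950625}{256}$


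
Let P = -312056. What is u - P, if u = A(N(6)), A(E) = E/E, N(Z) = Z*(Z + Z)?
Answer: 312057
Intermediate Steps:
N(Z) = 2*Z² (N(Z) = Z*(2*Z) = 2*Z²)
A(E) = 1
u = 1
u - P = 1 - 1*(-312056) = 1 + 312056 = 312057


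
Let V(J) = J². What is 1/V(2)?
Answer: ¼ ≈ 0.25000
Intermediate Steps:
1/V(2) = 1/(2²) = 1/4 = ¼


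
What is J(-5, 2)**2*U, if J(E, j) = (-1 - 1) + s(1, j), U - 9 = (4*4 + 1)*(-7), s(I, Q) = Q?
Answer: 0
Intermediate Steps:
U = -110 (U = 9 + (4*4 + 1)*(-7) = 9 + (16 + 1)*(-7) = 9 + 17*(-7) = 9 - 119 = -110)
J(E, j) = -2 + j (J(E, j) = (-1 - 1) + j = -2 + j)
J(-5, 2)**2*U = (-2 + 2)**2*(-110) = 0**2*(-110) = 0*(-110) = 0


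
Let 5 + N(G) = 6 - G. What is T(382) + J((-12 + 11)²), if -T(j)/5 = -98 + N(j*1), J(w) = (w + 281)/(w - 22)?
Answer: 16671/7 ≈ 2381.6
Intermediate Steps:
J(w) = (281 + w)/(-22 + w)
N(G) = 1 - G (N(G) = -5 + (6 - G) = 1 - G)
T(j) = 485 + 5*j (T(j) = -5*(-98 + (1 - j)) = -5*(-97 - j) = 485 + 5*j)
T(382) + J((-12 + 11)²) = (485 + 5*382) + (281 + (-12 + 11)²)/(-22 + (-12 + 11)²) = (485 + 1910) + (281 + (-1)²)/(-22 + (-1)²) = 2395 + (281 + 1)/(-22 + 1) = 2395 + 282/(-21) = 2395 - 1/21*282 = 2395 - 94/7 = 16671/7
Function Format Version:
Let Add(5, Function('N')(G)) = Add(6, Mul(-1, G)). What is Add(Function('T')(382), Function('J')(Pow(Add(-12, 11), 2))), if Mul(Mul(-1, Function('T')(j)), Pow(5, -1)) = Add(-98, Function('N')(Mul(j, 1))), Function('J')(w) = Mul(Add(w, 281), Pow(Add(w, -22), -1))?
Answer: Rational(16671, 7) ≈ 2381.6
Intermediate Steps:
Function('J')(w) = Mul(Pow(Add(-22, w), -1), Add(281, w)) (Function('J')(w) = Mul(Add(281, w), Pow(Add(-22, w), -1)) = Mul(Pow(Add(-22, w), -1), Add(281, w)))
Function('N')(G) = Add(1, Mul(-1, G)) (Function('N')(G) = Add(-5, Add(6, Mul(-1, G))) = Add(1, Mul(-1, G)))
Function('T')(j) = Add(485, Mul(5, j)) (Function('T')(j) = Mul(-5, Add(-98, Add(1, Mul(-1, Mul(j, 1))))) = Mul(-5, Add(-98, Add(1, Mul(-1, j)))) = Mul(-5, Add(-97, Mul(-1, j))) = Add(485, Mul(5, j)))
Add(Function('T')(382), Function('J')(Pow(Add(-12, 11), 2))) = Add(Add(485, Mul(5, 382)), Mul(Pow(Add(-22, Pow(Add(-12, 11), 2)), -1), Add(281, Pow(Add(-12, 11), 2)))) = Add(Add(485, 1910), Mul(Pow(Add(-22, Pow(-1, 2)), -1), Add(281, Pow(-1, 2)))) = Add(2395, Mul(Pow(Add(-22, 1), -1), Add(281, 1))) = Add(2395, Mul(Pow(-21, -1), 282)) = Add(2395, Mul(Rational(-1, 21), 282)) = Add(2395, Rational(-94, 7)) = Rational(16671, 7)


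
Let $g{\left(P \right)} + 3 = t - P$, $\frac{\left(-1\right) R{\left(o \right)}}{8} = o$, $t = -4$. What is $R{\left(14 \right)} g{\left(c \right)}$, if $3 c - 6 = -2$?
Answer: $\frac{2800}{3} \approx 933.33$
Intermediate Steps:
$R{\left(o \right)} = - 8 o$
$c = \frac{4}{3}$ ($c = 2 + \frac{1}{3} \left(-2\right) = 2 - \frac{2}{3} = \frac{4}{3} \approx 1.3333$)
$g{\left(P \right)} = -7 - P$ ($g{\left(P \right)} = -3 - \left(4 + P\right) = -7 - P$)
$R{\left(14 \right)} g{\left(c \right)} = \left(-8\right) 14 \left(-7 - \frac{4}{3}\right) = - 112 \left(-7 - \frac{4}{3}\right) = \left(-112\right) \left(- \frac{25}{3}\right) = \frac{2800}{3}$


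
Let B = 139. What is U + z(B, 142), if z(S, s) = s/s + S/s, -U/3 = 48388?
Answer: -20613007/142 ≈ -1.4516e+5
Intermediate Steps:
U = -145164 (U = -3*48388 = -145164)
z(S, s) = 1 + S/s
U + z(B, 142) = -145164 + (139 + 142)/142 = -145164 + (1/142)*281 = -145164 + 281/142 = -20613007/142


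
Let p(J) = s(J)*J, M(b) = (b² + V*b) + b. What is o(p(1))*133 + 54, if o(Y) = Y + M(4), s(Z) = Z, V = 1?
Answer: 3379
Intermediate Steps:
M(b) = b² + 2*b (M(b) = (b² + 1*b) + b = (b² + b) + b = (b + b²) + b = b² + 2*b)
p(J) = J² (p(J) = J*J = J²)
o(Y) = 24 + Y (o(Y) = Y + 4*(2 + 4) = Y + 4*6 = Y + 24 = 24 + Y)
o(p(1))*133 + 54 = (24 + 1²)*133 + 54 = (24 + 1)*133 + 54 = 25*133 + 54 = 3325 + 54 = 3379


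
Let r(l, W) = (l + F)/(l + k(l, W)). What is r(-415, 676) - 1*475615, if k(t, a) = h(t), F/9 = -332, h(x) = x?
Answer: -4756109/10 ≈ -4.7561e+5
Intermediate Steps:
F = -2988 (F = 9*(-332) = -2988)
k(t, a) = t
r(l, W) = (-2988 + l)/(2*l) (r(l, W) = (l - 2988)/(l + l) = (-2988 + l)/((2*l)) = (-2988 + l)*(1/(2*l)) = (-2988 + l)/(2*l))
r(-415, 676) - 1*475615 = (½)*(-2988 - 415)/(-415) - 1*475615 = (½)*(-1/415)*(-3403) - 475615 = 41/10 - 475615 = -4756109/10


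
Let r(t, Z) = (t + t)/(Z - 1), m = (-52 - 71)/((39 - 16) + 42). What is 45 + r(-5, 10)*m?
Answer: 1837/39 ≈ 47.103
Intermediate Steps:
m = -123/65 (m = -123/(23 + 42) = -123/65 ≈ -1.8923)
r(t, Z) = 2*t/(-1 + Z) (r(t, Z) = (2*t)/(-1 + Z) = 2*t/(-1 + Z))
45 + r(-5, 10)*m = 45 + (2*(-5)/(-1 + 10))*(-123/65) = 45 + (2*(-5)/9)*(-123/65) = 45 + (2*(-5)*(⅑))*(-123/65) = 45 - 10/9*(-123/65) = 45 + 82/39 = 1837/39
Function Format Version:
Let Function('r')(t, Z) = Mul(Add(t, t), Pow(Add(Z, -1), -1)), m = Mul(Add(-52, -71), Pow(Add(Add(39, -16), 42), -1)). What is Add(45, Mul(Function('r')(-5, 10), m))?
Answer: Rational(1837, 39) ≈ 47.103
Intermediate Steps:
m = Rational(-123, 65) (m = Mul(-123, Pow(Add(23, 42), -1)) = Mul(-123, Pow(65, -1)) = Mul(-123, Rational(1, 65)) = Rational(-123, 65) ≈ -1.8923)
Function('r')(t, Z) = Mul(2, t, Pow(Add(-1, Z), -1)) (Function('r')(t, Z) = Mul(Mul(2, t), Pow(Add(-1, Z), -1)) = Mul(2, t, Pow(Add(-1, Z), -1)))
Add(45, Mul(Function('r')(-5, 10), m)) = Add(45, Mul(Mul(2, -5, Pow(Add(-1, 10), -1)), Rational(-123, 65))) = Add(45, Mul(Mul(2, -5, Pow(9, -1)), Rational(-123, 65))) = Add(45, Mul(Mul(2, -5, Rational(1, 9)), Rational(-123, 65))) = Add(45, Mul(Rational(-10, 9), Rational(-123, 65))) = Add(45, Rational(82, 39)) = Rational(1837, 39)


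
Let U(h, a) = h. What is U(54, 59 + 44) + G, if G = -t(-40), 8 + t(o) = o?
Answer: 102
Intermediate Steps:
t(o) = -8 + o
G = 48 (G = -(-8 - 40) = -1*(-48) = 48)
U(54, 59 + 44) + G = 54 + 48 = 102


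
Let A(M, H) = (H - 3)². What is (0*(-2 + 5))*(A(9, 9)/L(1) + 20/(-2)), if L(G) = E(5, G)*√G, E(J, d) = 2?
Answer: 0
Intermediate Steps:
A(M, H) = (-3 + H)²
L(G) = 2*√G
(0*(-2 + 5))*(A(9, 9)/L(1) + 20/(-2)) = (0*(-2 + 5))*((-3 + 9)²/((2*√1)) + 20/(-2)) = (0*3)*(6²/((2*1)) + 20*(-½)) = 0*(36/2 - 10) = 0*(36*(½) - 10) = 0*(18 - 10) = 0*8 = 0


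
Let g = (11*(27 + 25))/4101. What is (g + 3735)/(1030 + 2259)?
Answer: 15317807/13488189 ≈ 1.1356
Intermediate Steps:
g = 572/4101 (g = (11*52)*(1/4101) = 572*(1/4101) = 572/4101 ≈ 0.13948)
(g + 3735)/(1030 + 2259) = (572/4101 + 3735)/(1030 + 2259) = (15317807/4101)/3289 = (15317807/4101)*(1/3289) = 15317807/13488189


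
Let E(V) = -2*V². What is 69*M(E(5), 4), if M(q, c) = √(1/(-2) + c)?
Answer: 69*√14/2 ≈ 129.09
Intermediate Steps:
M(q, c) = √(-½ + c)
69*M(E(5), 4) = 69*(√(-2 + 4*4)/2) = 69*(√(-2 + 16)/2) = 69*(√14/2) = 69*√14/2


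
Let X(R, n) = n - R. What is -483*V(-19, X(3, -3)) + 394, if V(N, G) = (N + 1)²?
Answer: -156098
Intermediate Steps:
V(N, G) = (1 + N)²
-483*V(-19, X(3, -3)) + 394 = -483*(1 - 19)² + 394 = -483*(-18)² + 394 = -483*324 + 394 = -156492 + 394 = -156098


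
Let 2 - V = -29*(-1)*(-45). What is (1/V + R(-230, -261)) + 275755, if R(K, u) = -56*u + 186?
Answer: 379758000/1307 ≈ 2.9056e+5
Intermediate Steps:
R(K, u) = 186 - 56*u
V = 1307 (V = 2 - (-29*(-1))*(-45) = 2 - 29*(-45) = 2 - 1*(-1305) = 2 + 1305 = 1307)
(1/V + R(-230, -261)) + 275755 = (1/1307 + (186 - 56*(-261))) + 275755 = (1/1307 + (186 + 14616)) + 275755 = (1/1307 + 14802) + 275755 = 19346215/1307 + 275755 = 379758000/1307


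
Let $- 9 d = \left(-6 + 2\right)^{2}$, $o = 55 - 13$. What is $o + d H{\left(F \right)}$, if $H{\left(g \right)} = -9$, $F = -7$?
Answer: $58$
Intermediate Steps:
$o = 42$
$d = - \frac{16}{9}$ ($d = - \frac{\left(-6 + 2\right)^{2}}{9} = - \frac{\left(-4\right)^{2}}{9} = \left(- \frac{1}{9}\right) 16 = - \frac{16}{9} \approx -1.7778$)
$o + d H{\left(F \right)} = 42 - -16 = 42 + 16 = 58$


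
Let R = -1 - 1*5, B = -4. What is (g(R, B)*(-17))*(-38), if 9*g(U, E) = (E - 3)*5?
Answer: -22610/9 ≈ -2512.2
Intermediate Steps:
R = -6 (R = -1 - 5 = -6)
g(U, E) = -5/3 + 5*E/9 (g(U, E) = ((E - 3)*5)/9 = ((-3 + E)*5)/9 = (-15 + 5*E)/9 = -5/3 + 5*E/9)
(g(R, B)*(-17))*(-38) = ((-5/3 + (5/9)*(-4))*(-17))*(-38) = ((-5/3 - 20/9)*(-17))*(-38) = -35/9*(-17)*(-38) = (595/9)*(-38) = -22610/9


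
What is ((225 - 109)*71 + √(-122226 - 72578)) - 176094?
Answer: -167858 + 2*I*√48701 ≈ -1.6786e+5 + 441.37*I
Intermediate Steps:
((225 - 109)*71 + √(-122226 - 72578)) - 176094 = (116*71 + √(-194804)) - 176094 = (8236 + 2*I*√48701) - 176094 = -167858 + 2*I*√48701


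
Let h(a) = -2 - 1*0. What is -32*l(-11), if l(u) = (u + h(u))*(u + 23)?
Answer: 4992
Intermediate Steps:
h(a) = -2 (h(a) = -2 + 0 = -2)
l(u) = (-2 + u)*(23 + u) (l(u) = (u - 2)*(u + 23) = (-2 + u)*(23 + u))
-32*l(-11) = -32*(-46 + (-11)² + 21*(-11)) = -32*(-46 + 121 - 231) = -32*(-156) = 4992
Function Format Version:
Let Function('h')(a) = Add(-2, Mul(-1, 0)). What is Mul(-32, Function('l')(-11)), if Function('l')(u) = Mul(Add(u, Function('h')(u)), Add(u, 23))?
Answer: 4992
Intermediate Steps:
Function('h')(a) = -2 (Function('h')(a) = Add(-2, 0) = -2)
Function('l')(u) = Mul(Add(-2, u), Add(23, u)) (Function('l')(u) = Mul(Add(u, -2), Add(u, 23)) = Mul(Add(-2, u), Add(23, u)))
Mul(-32, Function('l')(-11)) = Mul(-32, Add(-46, Pow(-11, 2), Mul(21, -11))) = Mul(-32, Add(-46, 121, -231)) = Mul(-32, -156) = 4992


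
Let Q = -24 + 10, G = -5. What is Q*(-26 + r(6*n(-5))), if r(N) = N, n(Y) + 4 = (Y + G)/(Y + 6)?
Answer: 1540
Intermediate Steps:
n(Y) = -4 + (-5 + Y)/(6 + Y) (n(Y) = -4 + (Y - 5)/(Y + 6) = -4 + (-5 + Y)/(6 + Y))
Q = -14
Q*(-26 + r(6*n(-5))) = -14*(-26 + 6*((-29 - 3*(-5))/(6 - 5))) = -14*(-26 + 6*((-29 + 15)/1)) = -14*(-26 + 6*(1*(-14))) = -14*(-26 + 6*(-14)) = -14*(-26 - 84) = -14*(-110) = 1540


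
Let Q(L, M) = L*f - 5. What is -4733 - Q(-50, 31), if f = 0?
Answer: -4728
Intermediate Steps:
Q(L, M) = -5 (Q(L, M) = L*0 - 5 = 0 - 5 = -5)
-4733 - Q(-50, 31) = -4733 - 1*(-5) = -4733 + 5 = -4728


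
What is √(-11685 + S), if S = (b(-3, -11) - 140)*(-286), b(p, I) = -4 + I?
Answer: √32645 ≈ 180.68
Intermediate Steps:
S = 44330 (S = ((-4 - 11) - 140)*(-286) = (-15 - 140)*(-286) = -155*(-286) = 44330)
√(-11685 + S) = √(-11685 + 44330) = √32645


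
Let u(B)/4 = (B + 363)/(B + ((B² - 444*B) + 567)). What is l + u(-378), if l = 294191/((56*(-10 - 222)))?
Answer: -871106975/38469312 ≈ -22.644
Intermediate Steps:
u(B) = 4*(363 + B)/(567 + B² - 443*B) (u(B) = 4*((B + 363)/(B + ((B² - 444*B) + 567))) = 4*((363 + B)/(B + (567 + B² - 444*B))) = 4*((363 + B)/(567 + B² - 443*B)) = 4*(363 + B)/(567 + B² - 443*B))
l = -294191/12992 (l = 294191/((56*(-232))) = 294191/(-12992) = 294191*(-1/12992) = -294191/12992 ≈ -22.644)
l + u(-378) = -294191/12992 + 4*(363 - 378)/(567 + (-378)² - 443*(-378)) = -294191/12992 + 4*(-15)/(567 + 142884 + 167454) = -294191/12992 + 4*(-15)/310905 = -294191/12992 + 4*(1/310905)*(-15) = -294191/12992 - 4/20727 = -871106975/38469312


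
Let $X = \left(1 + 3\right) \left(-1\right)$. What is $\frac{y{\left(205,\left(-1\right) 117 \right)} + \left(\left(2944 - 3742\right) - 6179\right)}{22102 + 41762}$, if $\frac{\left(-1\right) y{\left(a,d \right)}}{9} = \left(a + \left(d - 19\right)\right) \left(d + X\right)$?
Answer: $\frac{17041}{15966} \approx 1.0673$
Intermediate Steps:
$X = -4$ ($X = 4 \left(-1\right) = -4$)
$y{\left(a,d \right)} = - 9 \left(-4 + d\right) \left(-19 + a + d\right)$ ($y{\left(a,d \right)} = - 9 \left(a + \left(d - 19\right)\right) \left(d - 4\right) = - 9 \left(a + \left(d - 19\right)\right) \left(-4 + d\right) = - 9 \left(a + \left(-19 + d\right)\right) \left(-4 + d\right) = - 9 \left(-19 + a + d\right) \left(-4 + d\right) = - 9 \left(-4 + d\right) \left(-19 + a + d\right)$)
$\frac{y{\left(205,\left(-1\right) 117 \right)} + \left(\left(2944 - 3742\right) - 6179\right)}{22102 + 41762} = \frac{\left(-684 - 9 \left(\left(-1\right) 117\right)^{2} + 36 \cdot 205 + 207 \left(\left(-1\right) 117\right) - 1845 \left(\left(-1\right) 117\right)\right) + \left(\left(2944 - 3742\right) - 6179\right)}{22102 + 41762} = \frac{\left(-684 - 9 \left(-117\right)^{2} + 7380 + 207 \left(-117\right) - 1845 \left(-117\right)\right) - 6977}{63864} = \left(\left(-684 - 123201 + 7380 - 24219 + 215865\right) - 6977\right) \frac{1}{63864} = \left(75141 - 6977\right) \frac{1}{63864} = 68164 \cdot \frac{1}{63864} = \frac{17041}{15966}$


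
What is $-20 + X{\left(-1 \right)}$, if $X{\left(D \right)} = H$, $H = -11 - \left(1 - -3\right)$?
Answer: $-35$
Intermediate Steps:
$H = -15$ ($H = -11 - \left(1 + 3\right) = -11 - 4 = -15$)
$X{\left(D \right)} = -15$
$-20 + X{\left(-1 \right)} = -20 - 15 = -35$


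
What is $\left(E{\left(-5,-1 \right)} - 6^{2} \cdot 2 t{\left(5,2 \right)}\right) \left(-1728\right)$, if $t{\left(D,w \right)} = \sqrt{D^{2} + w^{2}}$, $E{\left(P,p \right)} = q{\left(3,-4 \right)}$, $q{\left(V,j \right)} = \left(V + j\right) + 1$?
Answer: $124416 \sqrt{29} \approx 6.7 \cdot 10^{5}$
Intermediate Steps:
$q{\left(V,j \right)} = 1 + V + j$
$E{\left(P,p \right)} = 0$ ($E{\left(P,p \right)} = 1 + 3 - 4 = 0$)
$\left(E{\left(-5,-1 \right)} - 6^{2} \cdot 2 t{\left(5,2 \right)}\right) \left(-1728\right) = \left(0 - 6^{2} \cdot 2 \sqrt{5^{2} + 2^{2}}\right) \left(-1728\right) = \left(0 - 36 \cdot 2 \sqrt{25 + 4}\right) \left(-1728\right) = \left(0 - 72 \sqrt{29}\right) \left(-1728\right) = - 72 \sqrt{29} \left(-1728\right) = 124416 \sqrt{29}$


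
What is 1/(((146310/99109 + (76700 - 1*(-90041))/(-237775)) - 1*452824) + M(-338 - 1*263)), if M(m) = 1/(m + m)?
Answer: -28325902254950/12826626433742691113 ≈ -2.2084e-6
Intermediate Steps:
M(m) = 1/(2*m)
1/(((146310/99109 + (76700 - 1*(-90041))/(-237775)) - 1*452824) + M(-338 - 1*263)) = 1/(((146310/99109 + (76700 - 1*(-90041))/(-237775)) - 1*452824) + 1/(2*(-338 - 1*263))) = 1/(((146310*(1/99109) + (76700 + 90041)*(-1/237775)) - 452824) + 1/(2*(-338 - 263))) = 1/(((146310/99109 + 166741*(-1/237775)) - 452824) + (½)/(-601)) = 1/(((146310/99109 - 166741/237775) - 452824) + (½)*(-1/601)) = 1/((18263326481/23565642475 - 452824) - 1/1202) = 1/(-10671070224772919/23565642475 - 1/1202) = 1/(-12826626433742691113/28325902254950) = -28325902254950/12826626433742691113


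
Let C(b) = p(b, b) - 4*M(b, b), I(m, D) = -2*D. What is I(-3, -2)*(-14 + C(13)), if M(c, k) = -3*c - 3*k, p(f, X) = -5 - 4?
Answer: 1156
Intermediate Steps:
p(f, X) = -9
C(b) = -9 + 24*b (C(b) = -9 - 4*(-3*b - 3*b) = -9 - (-24)*b = -9 + 24*b)
I(-3, -2)*(-14 + C(13)) = (-2*(-2))*(-14 + (-9 + 24*13)) = 4*(-14 + (-9 + 312)) = 4*(-14 + 303) = 4*289 = 1156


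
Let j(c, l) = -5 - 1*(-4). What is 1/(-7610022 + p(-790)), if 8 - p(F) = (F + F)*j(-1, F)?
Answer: -1/7611594 ≈ -1.3138e-7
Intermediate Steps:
j(c, l) = -1 (j(c, l) = -5 + 4 = -1)
p(F) = 8 + 2*F (p(F) = 8 - (F + F)*(-1) = 8 - 2*F*(-1) = 8 - (-2)*F = 8 + 2*F)
1/(-7610022 + p(-790)) = 1/(-7610022 + (8 + 2*(-790))) = 1/(-7610022 + (8 - 1580)) = 1/(-7610022 - 1572) = 1/(-7611594) = -1/7611594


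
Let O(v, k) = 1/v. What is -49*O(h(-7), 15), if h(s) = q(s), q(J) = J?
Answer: 7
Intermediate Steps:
h(s) = s
-49*O(h(-7), 15) = -49/(-7) = -49*(-⅐) = 7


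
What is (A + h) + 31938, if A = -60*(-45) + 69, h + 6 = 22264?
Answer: 56965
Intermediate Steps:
h = 22258 (h = -6 + 22264 = 22258)
A = 2769 (A = 2700 + 69 = 2769)
(A + h) + 31938 = (2769 + 22258) + 31938 = 25027 + 31938 = 56965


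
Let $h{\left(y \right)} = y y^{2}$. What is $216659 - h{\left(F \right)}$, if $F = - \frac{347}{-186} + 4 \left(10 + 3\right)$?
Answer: $\frac{388458629245}{6434856} \approx 60368.0$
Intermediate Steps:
$F = \frac{10019}{186}$ ($F = \left(-347\right) \left(- \frac{1}{186}\right) + 4 \cdot 13 = \frac{347}{186} + 52 = \frac{10019}{186} \approx 53.866$)
$h{\left(y \right)} = y^{3}$
$216659 - h{\left(F \right)} = 216659 - \left(\frac{10019}{186}\right)^{3} = 216659 - \frac{1005710836859}{6434856} = \frac{388458629245}{6434856}$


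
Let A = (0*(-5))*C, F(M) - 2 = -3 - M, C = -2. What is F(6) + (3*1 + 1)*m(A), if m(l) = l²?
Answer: -7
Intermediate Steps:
F(M) = -1 - M (F(M) = 2 + (-3 - M) = -1 - M)
A = 0 (A = (0*(-5))*(-2) = 0*(-2) = 0)
F(6) + (3*1 + 1)*m(A) = (-1 - 1*6) + (3*1 + 1)*0² = (-1 - 6) + (3 + 1)*0 = -7 + 4*0 = -7 + 0 = -7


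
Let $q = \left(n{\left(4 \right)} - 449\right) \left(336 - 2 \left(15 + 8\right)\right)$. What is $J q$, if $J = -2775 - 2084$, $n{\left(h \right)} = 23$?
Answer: $600280860$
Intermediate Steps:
$J = -4859$
$q = -123540$ ($q = \left(23 - 449\right) \left(336 - 2 \left(15 + 8\right)\right) = - 426 \left(336 - 46\right) = \left(-426\right) 290 = -123540$)
$J q = \left(-4859\right) \left(-123540\right) = 600280860$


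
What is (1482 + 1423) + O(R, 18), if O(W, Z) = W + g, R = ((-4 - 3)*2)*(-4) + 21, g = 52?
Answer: 3034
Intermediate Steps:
R = 77 (R = -7*2*(-4) + 21 = -14*(-4) + 21 = 56 + 21 = 77)
O(W, Z) = 52 + W (O(W, Z) = W + 52 = 52 + W)
(1482 + 1423) + O(R, 18) = (1482 + 1423) + (52 + 77) = 2905 + 129 = 3034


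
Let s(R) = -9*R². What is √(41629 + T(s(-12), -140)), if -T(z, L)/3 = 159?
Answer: 8*√643 ≈ 202.86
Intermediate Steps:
T(z, L) = -477 (T(z, L) = -3*159 = -477)
√(41629 + T(s(-12), -140)) = √(41629 - 477) = √41152 = 8*√643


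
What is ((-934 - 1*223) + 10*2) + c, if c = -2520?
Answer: -3657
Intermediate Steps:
((-934 - 1*223) + 10*2) + c = ((-934 - 1*223) + 10*2) - 2520 = ((-934 - 223) + 20) - 2520 = (-1157 + 20) - 2520 = -1137 - 2520 = -3657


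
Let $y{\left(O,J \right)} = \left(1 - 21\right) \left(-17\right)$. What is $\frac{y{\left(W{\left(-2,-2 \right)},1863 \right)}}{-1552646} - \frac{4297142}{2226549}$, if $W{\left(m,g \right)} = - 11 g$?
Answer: $- \frac{3336348682196}{1728521199327} \approx -1.9302$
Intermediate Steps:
$y{\left(O,J \right)} = 340$ ($y{\left(O,J \right)} = \left(-20\right) \left(-17\right) = 340$)
$\frac{y{\left(W{\left(-2,-2 \right)},1863 \right)}}{-1552646} - \frac{4297142}{2226549} = \frac{340}{-1552646} - \frac{4297142}{2226549} = 340 \left(- \frac{1}{1552646}\right) - \frac{4297142}{2226549} = - \frac{170}{776323} - \frac{4297142}{2226549} = - \frac{3336348682196}{1728521199327}$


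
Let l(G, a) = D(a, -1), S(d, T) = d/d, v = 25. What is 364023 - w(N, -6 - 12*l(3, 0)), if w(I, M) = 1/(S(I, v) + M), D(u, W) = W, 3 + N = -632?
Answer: 2548160/7 ≈ 3.6402e+5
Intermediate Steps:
N = -635 (N = -3 - 632 = -635)
S(d, T) = 1
l(G, a) = -1
w(I, M) = 1/(1 + M)
364023 - w(N, -6 - 12*l(3, 0)) = 364023 - 1/(1 + (-6 - 12*(-1))) = 364023 - 1/(1 + (-6 + 12)) = 364023 - 1/(1 + 6) = 364023 - 1/7 = 2548160/7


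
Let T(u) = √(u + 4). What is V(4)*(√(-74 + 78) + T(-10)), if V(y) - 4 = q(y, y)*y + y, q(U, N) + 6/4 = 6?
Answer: 52 + 26*I*√6 ≈ 52.0 + 63.687*I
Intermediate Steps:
q(U, N) = 9/2 (q(U, N) = -3/2 + 6 = 9/2)
T(u) = √(4 + u)
V(y) = 4 + 11*y/2 (V(y) = 4 + (9*y/2 + y) = 4 + 11*y/2)
V(4)*(√(-74 + 78) + T(-10)) = (4 + (11/2)*4)*(√(-74 + 78) + √(4 - 10)) = (4 + 22)*(√4 + √(-6)) = 26*(2 + I*√6) = 52 + 26*I*√6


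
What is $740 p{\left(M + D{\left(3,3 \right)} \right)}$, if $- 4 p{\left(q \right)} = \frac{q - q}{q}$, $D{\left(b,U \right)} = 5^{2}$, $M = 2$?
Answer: $0$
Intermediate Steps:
$D{\left(b,U \right)} = 25$
$p{\left(q \right)} = 0$ ($p{\left(q \right)} = - \frac{\left(q - q\right) \frac{1}{q}}{4} = - \frac{0 \frac{1}{q}}{4} = \left(- \frac{1}{4}\right) 0 = 0$)
$740 p{\left(M + D{\left(3,3 \right)} \right)} = 740 \cdot 0 = 0$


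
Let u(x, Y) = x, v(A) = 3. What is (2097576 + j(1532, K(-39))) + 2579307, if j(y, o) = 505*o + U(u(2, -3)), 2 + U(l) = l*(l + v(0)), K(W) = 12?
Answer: 4682951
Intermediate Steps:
U(l) = -2 + l*(3 + l) (U(l) = -2 + l*(l + 3) = -2 + l*(3 + l))
j(y, o) = 8 + 505*o (j(y, o) = 505*o + (-2 + 2² + 3*2) = 505*o + (-2 + 4 + 6) = 505*o + 8 = 8 + 505*o)
(2097576 + j(1532, K(-39))) + 2579307 = (2097576 + (8 + 505*12)) + 2579307 = (2097576 + (8 + 6060)) + 2579307 = (2097576 + 6068) + 2579307 = 2103644 + 2579307 = 4682951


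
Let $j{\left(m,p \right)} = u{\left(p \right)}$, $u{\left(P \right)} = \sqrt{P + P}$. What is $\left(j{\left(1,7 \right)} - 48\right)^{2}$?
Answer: $\left(48 - \sqrt{14}\right)^{2} \approx 1958.8$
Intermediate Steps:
$u{\left(P \right)} = \sqrt{2} \sqrt{P}$ ($u{\left(P \right)} = \sqrt{2 P} = \sqrt{2} \sqrt{P}$)
$j{\left(m,p \right)} = \sqrt{2} \sqrt{p}$
$\left(j{\left(1,7 \right)} - 48\right)^{2} = \left(\sqrt{2} \sqrt{7} - 48\right)^{2} = \left(\sqrt{14} - 48\right)^{2} = \left(-48 + \sqrt{14}\right)^{2}$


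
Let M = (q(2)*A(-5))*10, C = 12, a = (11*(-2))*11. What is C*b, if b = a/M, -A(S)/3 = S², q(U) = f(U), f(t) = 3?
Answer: 484/375 ≈ 1.2907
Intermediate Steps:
q(U) = 3
A(S) = -3*S²
a = -242 (a = -22*11 = -242)
M = -2250 (M = (3*(-3*(-5)²))*10 = (3*(-3*25))*10 = (3*(-75))*10 = -225*10 = -2250)
b = 121/1125 (b = -242/(-2250) = -242*(-1/2250) = 121/1125 ≈ 0.10756)
C*b = 12*(121/1125) = 484/375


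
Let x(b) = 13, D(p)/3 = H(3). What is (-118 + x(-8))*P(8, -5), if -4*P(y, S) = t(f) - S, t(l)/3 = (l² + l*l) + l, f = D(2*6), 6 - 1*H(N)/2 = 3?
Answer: 210315/4 ≈ 52579.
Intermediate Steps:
H(N) = 6 (H(N) = 12 - 2*3 = 12 - 6 = 6)
D(p) = 18 (D(p) = 3*6 = 18)
f = 18
t(l) = 3*l + 6*l² (t(l) = 3*((l² + l*l) + l) = 3*((l² + l²) + l) = 3*(2*l² + l) = 3*(l + 2*l²) = 3*l + 6*l²)
P(y, S) = -999/2 + S/4 (P(y, S) = -(3*18*(1 + 2*18) - S)/4 = -(3*18*(1 + 36) - S)/4 = -(3*18*37 - S)/4 = -(1998 - S)/4 = -999/2 + S/4)
(-118 + x(-8))*P(8, -5) = (-118 + 13)*(-999/2 + (¼)*(-5)) = -105*(-999/2 - 5/4) = -105*(-2003/4) = 210315/4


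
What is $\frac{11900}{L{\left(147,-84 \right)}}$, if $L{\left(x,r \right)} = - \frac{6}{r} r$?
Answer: $- \frac{5950}{3} \approx -1983.3$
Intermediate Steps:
$L{\left(x,r \right)} = -6$
$\frac{11900}{L{\left(147,-84 \right)}} = \frac{11900}{-6} = 11900 \left(- \frac{1}{6}\right) = - \frac{5950}{3}$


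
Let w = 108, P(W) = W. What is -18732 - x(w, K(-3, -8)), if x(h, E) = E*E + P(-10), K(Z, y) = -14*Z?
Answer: -20486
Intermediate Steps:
x(h, E) = -10 + E² (x(h, E) = E*E - 10 = E² - 10 = -10 + E²)
-18732 - x(w, K(-3, -8)) = -18732 - (-10 + (-14*(-3))²) = -18732 - (-10 + 42²) = -18732 - (-10 + 1764) = -18732 - 1*1754 = -18732 - 1754 = -20486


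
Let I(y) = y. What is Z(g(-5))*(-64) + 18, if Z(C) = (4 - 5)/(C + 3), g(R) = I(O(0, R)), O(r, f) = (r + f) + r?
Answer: -14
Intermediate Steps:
O(r, f) = f + 2*r (O(r, f) = (f + r) + r = f + 2*r)
g(R) = R (g(R) = R + 2*0 = R + 0 = R)
Z(C) = -1/(3 + C)
Z(g(-5))*(-64) + 18 = -1/(3 - 5)*(-64) + 18 = -1/(-2)*(-64) + 18 = -1*(-½)*(-64) + 18 = (½)*(-64) + 18 = -32 + 18 = -14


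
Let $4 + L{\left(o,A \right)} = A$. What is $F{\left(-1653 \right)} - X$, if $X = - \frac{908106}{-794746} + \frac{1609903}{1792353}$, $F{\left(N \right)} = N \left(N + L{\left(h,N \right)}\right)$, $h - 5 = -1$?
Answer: $\frac{3896929846208985142}{712232688669} \approx 5.4714 \cdot 10^{6}$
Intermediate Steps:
$h = 4$ ($h = 5 - 1 = 4$)
$L{\left(o,A \right)} = -4 + A$
$F{\left(N \right)} = N \left(-4 + 2 N\right)$ ($F{\left(N \right)} = N \left(N + \left(-4 + N\right)\right) = N \left(-4 + 2 N\right)$)
$X = \frac{1453555241528}{712232688669}$ ($X = \left(-908106\right) \left(- \frac{1}{794746}\right) + 1609903 \cdot \frac{1}{1792353} = \frac{454053}{397373} + \frac{1609903}{1792353} = \frac{1453555241528}{712232688669} \approx 2.0408$)
$F{\left(-1653 \right)} - X = 2 \left(-1653\right) \left(-2 - 1653\right) - \frac{1453555241528}{712232688669} = 2 \left(-1653\right) \left(-1655\right) - \frac{1453555241528}{712232688669} = 5471430 - \frac{1453555241528}{712232688669} = \frac{3896929846208985142}{712232688669}$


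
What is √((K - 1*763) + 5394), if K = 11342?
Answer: √15973 ≈ 126.38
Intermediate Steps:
√((K - 1*763) + 5394) = √((11342 - 1*763) + 5394) = √((11342 - 763) + 5394) = √(10579 + 5394) = √15973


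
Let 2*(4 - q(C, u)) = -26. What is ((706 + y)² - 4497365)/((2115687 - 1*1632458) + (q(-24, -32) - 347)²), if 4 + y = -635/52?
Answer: -10874289799/1601116816 ≈ -6.7917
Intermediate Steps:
q(C, u) = 17 (q(C, u) = 4 - ½*(-26) = 4 + 13 = 17)
y = -843/52 (y = -4 - 635/52 = -843/52 ≈ -16.212)
((706 + y)² - 4497365)/((2115687 - 1*1632458) + (q(-24, -32) - 347)²) = ((706 - 843/52)² - 4497365)/((2115687 - 1*1632458) + (17 - 347)²) = ((35869/52)² - 4497365)/((2115687 - 1632458) + (-330)²) = (1286585161/2704 - 4497365)/(483229 + 108900) = -10874289799/2704/592129 = -10874289799/2704*1/592129 = -10874289799/1601116816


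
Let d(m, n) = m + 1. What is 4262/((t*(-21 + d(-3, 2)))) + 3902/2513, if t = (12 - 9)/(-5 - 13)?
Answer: 64352182/57799 ≈ 1113.4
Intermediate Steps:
t = -⅙ (t = 3/(-18) = 3*(-1/18) = -⅙ ≈ -0.16667)
d(m, n) = 1 + m
4262/((t*(-21 + d(-3, 2)))) + 3902/2513 = 4262/((-(-21 + (1 - 3))/6)) + 3902/2513 = 4262/((-(-21 - 2)/6)) + 3902*(1/2513) = 4262/((-⅙*(-23))) + 3902/2513 = 4262/(23/6) + 3902/2513 = 4262*(6/23) + 3902/2513 = 25572/23 + 3902/2513 = 64352182/57799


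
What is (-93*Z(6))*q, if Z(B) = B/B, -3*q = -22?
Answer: -682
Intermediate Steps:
q = 22/3 (q = -⅓*(-22) = 22/3 ≈ 7.3333)
Z(B) = 1
(-93*Z(6))*q = -93*1*(22/3) = -93*22/3 = -682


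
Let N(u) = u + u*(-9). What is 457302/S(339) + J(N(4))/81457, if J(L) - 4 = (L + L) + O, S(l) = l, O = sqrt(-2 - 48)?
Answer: 12416809558/9204641 + 5*I*sqrt(2)/81457 ≈ 1349.0 + 8.6807e-5*I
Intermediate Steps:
N(u) = -8*u (N(u) = u - 9*u = -8*u)
O = 5*I*sqrt(2) (O = sqrt(-50) = 5*I*sqrt(2) ≈ 7.0711*I)
J(L) = 4 + 2*L + 5*I*sqrt(2) (J(L) = 4 + ((L + L) + 5*I*sqrt(2)) = 4 + (2*L + 5*I*sqrt(2)) = 4 + 2*L + 5*I*sqrt(2))
457302/S(339) + J(N(4))/81457 = 457302/339 + (4 + 2*(-8*4) + 5*I*sqrt(2))/81457 = 457302*(1/339) + (4 + 2*(-32) + 5*I*sqrt(2))*(1/81457) = 152434/113 + (4 - 64 + 5*I*sqrt(2))*(1/81457) = 152434/113 + (-60 + 5*I*sqrt(2))*(1/81457) = 152434/113 + (-60/81457 + 5*I*sqrt(2)/81457) = 12416809558/9204641 + 5*I*sqrt(2)/81457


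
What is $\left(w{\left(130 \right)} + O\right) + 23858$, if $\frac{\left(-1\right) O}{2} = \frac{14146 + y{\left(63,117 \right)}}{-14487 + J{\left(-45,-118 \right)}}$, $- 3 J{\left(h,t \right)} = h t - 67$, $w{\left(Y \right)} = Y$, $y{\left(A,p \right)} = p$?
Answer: $\frac{584198565}{24352} \approx 23990.0$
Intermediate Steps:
$J{\left(h,t \right)} = \frac{67}{3} - \frac{h t}{3}$ ($J{\left(h,t \right)} = - \frac{h t - 67}{3} = - \frac{-67 + h t}{3} = \frac{67}{3} - \frac{h t}{3}$)
$O = \frac{42789}{24352}$ ($O = - 2 \frac{14146 + 117}{-14487 + \left(\frac{67}{3} - \left(-15\right) \left(-118\right)\right)} = - 2 \frac{14263}{-14487 + \left(\frac{67}{3} - 1770\right)} = - 2 \frac{14263}{-14487 - \frac{5243}{3}} = - 2 \frac{14263}{- \frac{48704}{3}} = - 2 \cdot 14263 \left(- \frac{3}{48704}\right) = \left(-2\right) \left(- \frac{42789}{48704}\right) = \frac{42789}{24352} \approx 1.7571$)
$\left(w{\left(130 \right)} + O\right) + 23858 = \left(130 + \frac{42789}{24352}\right) + 23858 = \frac{3208549}{24352} + 23858 = \frac{584198565}{24352}$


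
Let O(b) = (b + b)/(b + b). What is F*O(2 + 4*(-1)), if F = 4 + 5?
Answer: 9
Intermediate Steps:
O(b) = 1 (O(b) = (2*b)/((2*b)) = (2*b)*(1/(2*b)) = 1)
F = 9
F*O(2 + 4*(-1)) = 9*1 = 9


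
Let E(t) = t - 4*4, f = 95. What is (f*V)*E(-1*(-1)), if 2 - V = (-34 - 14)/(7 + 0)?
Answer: -88350/7 ≈ -12621.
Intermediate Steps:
E(t) = -16 + t (E(t) = t - 16 = -16 + t)
V = 62/7 (V = 2 - (-34 - 14)/(7 + 0) = 2 - (-48)/7 = 2 - 1*(-48/7) = 2 + 48/7 = 62/7 ≈ 8.8571)
(f*V)*E(-1*(-1)) = (95*(62/7))*(-16 - 1*(-1)) = 5890*(-16 + 1)/7 = (5890/7)*(-15) = -88350/7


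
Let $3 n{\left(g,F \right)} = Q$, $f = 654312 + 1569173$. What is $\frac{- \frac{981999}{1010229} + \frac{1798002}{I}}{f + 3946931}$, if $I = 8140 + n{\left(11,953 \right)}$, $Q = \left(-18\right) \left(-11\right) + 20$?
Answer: $\frac{64583176143}{1828354650220648} \approx 3.5323 \cdot 10^{-5}$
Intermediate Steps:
$f = 2223485$
$Q = 218$ ($Q = 198 + 20 = 218$)
$n{\left(g,F \right)} = \frac{218}{3}$ ($n{\left(g,F \right)} = \frac{1}{3} \cdot 218 = \frac{218}{3}$)
$I = \frac{24638}{3}$ ($I = 8140 + \frac{218}{3} = \frac{24638}{3} \approx 8212.7$)
$\frac{- \frac{981999}{1010229} + \frac{1798002}{I}}{f + 3946931} = \frac{- \frac{981999}{1010229} + \frac{1798002}{\frac{24638}{3}}}{2223485 + 3946931} = \frac{\left(-981999\right) \frac{1}{1010229} + 1798002 \cdot \frac{3}{24638}}{6170416} = \left(- \frac{327333}{336743} + \frac{2697003}{12319}\right) \frac{1}{6170416} = \frac{904164466002}{4148337017} \cdot \frac{1}{6170416} = \frac{64583176143}{1828354650220648}$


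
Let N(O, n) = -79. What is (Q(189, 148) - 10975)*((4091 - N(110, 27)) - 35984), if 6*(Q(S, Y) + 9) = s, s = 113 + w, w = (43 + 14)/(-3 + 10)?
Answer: 7324855360/21 ≈ 3.4880e+8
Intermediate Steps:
w = 57/7 ≈ 8.1429
s = 848/7 (s = 113 + 57/7 = 848/7 ≈ 121.14)
Q(S, Y) = 235/21 (Q(S, Y) = -9 + (1/6)*(848/7) = -9 + 424/21 = 235/21)
(Q(189, 148) - 10975)*((4091 - N(110, 27)) - 35984) = (235/21 - 10975)*((4091 - 1*(-79)) - 35984) = -230240*((4091 + 79) - 35984)/21 = -230240*(4170 - 35984)/21 = -230240/21*(-31814) = 7324855360/21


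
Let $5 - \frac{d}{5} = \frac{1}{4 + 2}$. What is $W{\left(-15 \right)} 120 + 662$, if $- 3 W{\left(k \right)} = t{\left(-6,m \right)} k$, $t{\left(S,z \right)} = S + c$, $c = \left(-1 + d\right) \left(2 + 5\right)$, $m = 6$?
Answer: $94362$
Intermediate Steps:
$d = \frac{145}{6}$ ($d = 25 - \frac{5}{4 + 2} = 25 - \frac{5}{6} = \frac{145}{6} \approx 24.167$)
$c = \frac{973}{6}$ ($c = \left(-1 + \frac{145}{6}\right) \left(2 + 5\right) = \frac{139}{6} \cdot 7 = \frac{973}{6} \approx 162.17$)
$t{\left(S,z \right)} = \frac{973}{6} + S$ ($t{\left(S,z \right)} = S + \frac{973}{6} = \frac{973}{6} + S$)
$W{\left(k \right)} = - \frac{937 k}{18}$ ($W{\left(k \right)} = - \frac{\left(\frac{973}{6} - 6\right) k}{3} = - \frac{\frac{937}{6} k}{3} = - \frac{937 k}{18}$)
$W{\left(-15 \right)} 120 + 662 = \left(- \frac{937}{18}\right) \left(-15\right) 120 + 662 = \frac{4685}{6} \cdot 120 + 662 = 93700 + 662 = 94362$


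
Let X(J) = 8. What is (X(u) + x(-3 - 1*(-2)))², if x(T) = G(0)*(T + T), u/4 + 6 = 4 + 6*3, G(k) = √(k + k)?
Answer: 64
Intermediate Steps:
G(k) = √2*√k (G(k) = √(2*k) = √2*√k)
u = 64 (u = -24 + 4*(4 + 6*3) = -24 + 4*(4 + 18) = -24 + 4*22 = -24 + 88 = 64)
x(T) = 0 (x(T) = (√2*√0)*(T + T) = (√2*0)*(2*T) = 0*(2*T) = 0)
(X(u) + x(-3 - 1*(-2)))² = (8 + 0)² = 8² = 64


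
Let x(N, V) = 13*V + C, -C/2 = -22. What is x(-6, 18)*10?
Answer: 2780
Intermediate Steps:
C = 44 (C = -2*(-22) = 44)
x(N, V) = 44 + 13*V (x(N, V) = 13*V + 44 = 44 + 13*V)
x(-6, 18)*10 = (44 + 13*18)*10 = (44 + 234)*10 = 278*10 = 2780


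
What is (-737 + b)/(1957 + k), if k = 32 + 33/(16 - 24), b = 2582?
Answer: 4920/5293 ≈ 0.92953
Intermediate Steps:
k = 223/8 (k = 32 + 33/(-8) = 32 + 33*(-1/8) = 32 - 33/8 = 223/8 ≈ 27.875)
(-737 + b)/(1957 + k) = (-737 + 2582)/(1957 + 223/8) = 1845/(15879/8) = 1845*(8/15879) = 4920/5293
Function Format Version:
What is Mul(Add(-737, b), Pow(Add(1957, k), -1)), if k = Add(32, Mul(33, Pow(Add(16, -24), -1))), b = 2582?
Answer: Rational(4920, 5293) ≈ 0.92953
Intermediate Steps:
k = Rational(223, 8) (k = Add(32, Mul(33, Pow(-8, -1))) = Add(32, Mul(33, Rational(-1, 8))) = Add(32, Rational(-33, 8)) = Rational(223, 8) ≈ 27.875)
Mul(Add(-737, b), Pow(Add(1957, k), -1)) = Mul(Add(-737, 2582), Pow(Add(1957, Rational(223, 8)), -1)) = Mul(1845, Pow(Rational(15879, 8), -1)) = Mul(1845, Rational(8, 15879)) = Rational(4920, 5293)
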